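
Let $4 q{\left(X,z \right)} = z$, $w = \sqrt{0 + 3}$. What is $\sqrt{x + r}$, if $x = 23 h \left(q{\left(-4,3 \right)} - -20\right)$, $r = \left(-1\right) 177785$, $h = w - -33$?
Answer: $\frac{\sqrt{-648143 + 1909 \sqrt{3}}}{2} \approx 401.51 i$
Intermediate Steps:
$w = \sqrt{3} \approx 1.732$
$q{\left(X,z \right)} = \frac{z}{4}$
$h = 33 + \sqrt{3}$ ($h = \sqrt{3} - -33 = \sqrt{3} + 33 = 33 + \sqrt{3} \approx 34.732$)
$r = -177785$
$x = \frac{62997}{4} + \frac{1909 \sqrt{3}}{4}$ ($x = 23 \left(33 + \sqrt{3}\right) \left(\frac{1}{4} \cdot 3 - -20\right) = \left(759 + 23 \sqrt{3}\right) \left(\frac{3}{4} + 20\right) = \left(759 + 23 \sqrt{3}\right) \frac{83}{4} = \frac{62997}{4} + \frac{1909 \sqrt{3}}{4} \approx 16576.0$)
$\sqrt{x + r} = \sqrt{\left(\frac{62997}{4} + \frac{1909 \sqrt{3}}{4}\right) - 177785} = \sqrt{- \frac{648143}{4} + \frac{1909 \sqrt{3}}{4}}$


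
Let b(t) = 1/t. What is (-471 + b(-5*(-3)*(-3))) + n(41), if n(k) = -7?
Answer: -21511/45 ≈ -478.02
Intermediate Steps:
(-471 + b(-5*(-3)*(-3))) + n(41) = (-471 + 1/(-5*(-3)*(-3))) - 7 = (-471 + 1/(15*(-3))) - 7 = (-471 + 1/(-45)) - 7 = (-471 - 1/45) - 7 = -21196/45 - 7 = -21511/45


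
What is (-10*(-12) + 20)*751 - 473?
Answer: 104667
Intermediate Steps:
(-10*(-12) + 20)*751 - 473 = (120 + 20)*751 - 473 = 140*751 - 473 = 105140 - 473 = 104667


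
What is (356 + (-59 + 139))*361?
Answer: 157396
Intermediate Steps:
(356 + (-59 + 139))*361 = (356 + 80)*361 = 436*361 = 157396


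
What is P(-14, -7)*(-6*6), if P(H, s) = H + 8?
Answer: 216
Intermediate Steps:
P(H, s) = 8 + H
P(-14, -7)*(-6*6) = (8 - 14)*(-6*6) = -6*(-36) = 216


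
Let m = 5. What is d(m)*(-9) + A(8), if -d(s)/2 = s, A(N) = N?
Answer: 98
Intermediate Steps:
d(s) = -2*s
d(m)*(-9) + A(8) = -2*5*(-9) + 8 = -10*(-9) + 8 = 90 + 8 = 98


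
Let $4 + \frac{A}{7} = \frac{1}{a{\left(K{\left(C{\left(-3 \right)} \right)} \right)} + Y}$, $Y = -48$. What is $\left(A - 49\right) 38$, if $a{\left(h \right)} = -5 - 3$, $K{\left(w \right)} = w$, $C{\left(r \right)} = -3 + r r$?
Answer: $- \frac{11723}{4} \approx -2930.8$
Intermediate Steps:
$C{\left(r \right)} = -3 + r^{2}$
$a{\left(h \right)} = -8$
$A = - \frac{225}{8}$ ($A = -28 + \frac{7}{-8 - 48} = -28 + \frac{7}{-56} = -28 + 7 \left(- \frac{1}{56}\right) = -28 - \frac{1}{8} = - \frac{225}{8} \approx -28.125$)
$\left(A - 49\right) 38 = \left(- \frac{225}{8} - 49\right) 38 = \left(- \frac{617}{8}\right) 38 = - \frac{11723}{4}$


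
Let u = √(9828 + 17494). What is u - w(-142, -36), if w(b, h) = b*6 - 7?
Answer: 859 + √27322 ≈ 1024.3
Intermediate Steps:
w(b, h) = -7 + 6*b (w(b, h) = 6*b - 7 = -7 + 6*b)
u = √27322 ≈ 165.29
u - w(-142, -36) = √27322 - (-7 + 6*(-142)) = √27322 - (-7 - 852) = √27322 - 1*(-859) = √27322 + 859 = 859 + √27322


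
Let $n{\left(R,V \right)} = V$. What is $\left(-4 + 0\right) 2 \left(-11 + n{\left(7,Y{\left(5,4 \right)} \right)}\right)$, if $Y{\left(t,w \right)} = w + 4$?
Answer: $24$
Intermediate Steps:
$Y{\left(t,w \right)} = 4 + w$
$\left(-4 + 0\right) 2 \left(-11 + n{\left(7,Y{\left(5,4 \right)} \right)}\right) = \left(-4 + 0\right) 2 \left(-11 + \left(4 + 4\right)\right) = \left(-4\right) 2 \left(-11 + 8\right) = \left(-8\right) \left(-3\right) = 24$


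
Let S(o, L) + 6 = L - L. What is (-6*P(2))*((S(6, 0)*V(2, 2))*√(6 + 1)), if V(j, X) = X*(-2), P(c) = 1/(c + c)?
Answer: -36*√7 ≈ -95.247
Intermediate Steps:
P(c) = 1/(2*c)
S(o, L) = -6 (S(o, L) = -6 + (L - L) = -6 + 0 = -6)
V(j, X) = -2*X
(-6*P(2))*((S(6, 0)*V(2, 2))*√(6 + 1)) = (-3/2)*((-(-12)*2)*√(6 + 1)) = (-3/2)*((-6*(-4))*√7) = (-6*¼)*(24*√7) = -36*√7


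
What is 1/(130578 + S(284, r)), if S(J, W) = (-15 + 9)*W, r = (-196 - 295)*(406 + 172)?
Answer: 1/1833366 ≈ 5.4544e-7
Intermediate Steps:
r = -283798 (r = -491*578 = -283798)
S(J, W) = -6*W
1/(130578 + S(284, r)) = 1/(130578 - 6*(-283798)) = 1/(130578 + 1702788) = 1/1833366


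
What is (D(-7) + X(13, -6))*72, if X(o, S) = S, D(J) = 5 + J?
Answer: -576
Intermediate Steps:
(D(-7) + X(13, -6))*72 = ((5 - 7) - 6)*72 = (-2 - 6)*72 = -8*72 = -576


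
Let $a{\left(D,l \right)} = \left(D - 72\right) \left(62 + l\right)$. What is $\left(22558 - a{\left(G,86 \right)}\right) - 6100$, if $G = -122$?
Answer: $45170$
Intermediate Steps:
$a{\left(D,l \right)} = \left(-72 + D\right) \left(62 + l\right)$
$\left(22558 - a{\left(G,86 \right)}\right) - 6100 = \left(22558 - \left(-4464 - 6192 + 62 \left(-122\right) - 10492\right)\right) - 6100 = \left(22558 - \left(-4464 - 6192 - 7564 - 10492\right)\right) - 6100 = \left(22558 - -28712\right) - 6100 = \left(22558 + 28712\right) - 6100 = 51270 - 6100 = 45170$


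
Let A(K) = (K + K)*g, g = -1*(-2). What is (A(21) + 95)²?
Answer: 32041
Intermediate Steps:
g = 2
A(K) = 4*K (A(K) = (K + K)*2 = (2*K)*2 = 4*K)
(A(21) + 95)² = (4*21 + 95)² = (84 + 95)² = 179² = 32041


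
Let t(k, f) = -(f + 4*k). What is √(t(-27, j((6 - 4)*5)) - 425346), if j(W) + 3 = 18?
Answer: I*√425253 ≈ 652.11*I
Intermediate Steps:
j(W) = 15 (j(W) = -3 + 18 = 15)
t(k, f) = -f - 4*k
√(t(-27, j((6 - 4)*5)) - 425346) = √((-1*15 - 4*(-27)) - 425346) = √((-15 + 108) - 425346) = √(93 - 425346) = √(-425253) = I*√425253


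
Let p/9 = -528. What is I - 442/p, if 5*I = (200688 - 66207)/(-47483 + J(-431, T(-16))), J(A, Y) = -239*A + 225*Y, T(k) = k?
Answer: 188452543/308440440 ≈ 0.61098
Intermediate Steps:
p = -4752 (p = 9*(-528) = -4752)
I = 134481/259630 (I = ((200688 - 66207)/(-47483 + (-239*(-431) + 225*(-16))))/5 = (134481/(-47483 + (103009 - 3600)))/5 = (134481/(-47483 + 99409))/5 = (134481/51926)/5 = (134481*(1/51926))/5 = (⅕)*(134481/51926) = 134481/259630 ≈ 0.51797)
I - 442/p = 134481/259630 - 442/(-4752) = 134481/259630 - 442*(-1/4752) = 134481/259630 + 221/2376 = 188452543/308440440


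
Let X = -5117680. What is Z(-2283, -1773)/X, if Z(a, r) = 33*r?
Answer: 58509/5117680 ≈ 0.011433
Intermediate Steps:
Z(-2283, -1773)/X = (33*(-1773))/(-5117680) = -58509*(-1/5117680) = 58509/5117680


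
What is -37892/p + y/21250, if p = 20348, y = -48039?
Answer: -445675643/108098750 ≈ -4.1229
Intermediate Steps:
-37892/p + y/21250 = -37892/20348 - 48039/21250 = -37892*1/20348 - 48039*1/21250 = -9473/5087 - 48039/21250 = -445675643/108098750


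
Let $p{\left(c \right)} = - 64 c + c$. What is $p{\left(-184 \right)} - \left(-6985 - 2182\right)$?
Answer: $20759$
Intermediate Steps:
$p{\left(c \right)} = - 63 c$
$p{\left(-184 \right)} - \left(-6985 - 2182\right) = \left(-63\right) \left(-184\right) - \left(-6985 - 2182\right) = 11592 - \left(-6985 - 2182\right) = 11592 - -9167 = 11592 + 9167 = 20759$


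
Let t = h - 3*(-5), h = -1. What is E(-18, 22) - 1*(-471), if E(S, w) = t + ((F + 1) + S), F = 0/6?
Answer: 468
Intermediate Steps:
F = 0 (F = 0*(1/6) = 0)
t = 14 (t = -1 - 3*(-5) = -1 + 15 = 14)
E(S, w) = 15 + S (E(S, w) = 14 + ((0 + 1) + S) = 14 + (1 + S) = 15 + S)
E(-18, 22) - 1*(-471) = (15 - 18) - 1*(-471) = -3 + 471 = 468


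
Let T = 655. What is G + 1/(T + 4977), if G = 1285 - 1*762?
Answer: 2945537/5632 ≈ 523.00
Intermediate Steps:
G = 523 (G = 1285 - 762 = 523)
G + 1/(T + 4977) = 523 + 1/(655 + 4977) = 523 + 1/5632 = 2945537/5632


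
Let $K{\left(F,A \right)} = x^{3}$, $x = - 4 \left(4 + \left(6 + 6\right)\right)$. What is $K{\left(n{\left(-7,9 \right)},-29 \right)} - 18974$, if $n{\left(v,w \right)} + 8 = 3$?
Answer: $-281118$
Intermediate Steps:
$n{\left(v,w \right)} = -5$ ($n{\left(v,w \right)} = -8 + 3 = -5$)
$x = -64$ ($x = - 4 \left(4 + 12\right) = \left(-4\right) 16 = -64$)
$K{\left(F,A \right)} = -262144$ ($K{\left(F,A \right)} = \left(-64\right)^{3} = -262144$)
$K{\left(n{\left(-7,9 \right)},-29 \right)} - 18974 = -262144 - 18974 = -281118$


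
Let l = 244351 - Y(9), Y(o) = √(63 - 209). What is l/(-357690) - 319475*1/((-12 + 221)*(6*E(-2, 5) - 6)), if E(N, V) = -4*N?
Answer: -3233831273/87216745 + I*√146/357690 ≈ -37.078 + 3.3781e-5*I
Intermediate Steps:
Y(o) = I*√146 (Y(o) = √(-146) = I*√146)
l = 244351 - I*√146 ≈ 2.4435e+5 - 12.083*I
l/(-357690) - 319475*1/((-12 + 221)*(6*E(-2, 5) - 6)) = (244351 - I*√146)/(-357690) - 319475*1/((-12 + 221)*(6*(-4*(-2)) - 6)) = (244351 - I*√146)*(-1/357690) - 319475*1/(209*(6*8 - 6)) = (-244351/357690 + I*√146/357690) - 319475*1/(209*(48 - 6)) = (-244351/357690 + I*√146/357690) - 319475/(42*209) = (-244351/357690 + I*√146/357690) - 319475/8778 = -3233831273/87216745 + I*√146/357690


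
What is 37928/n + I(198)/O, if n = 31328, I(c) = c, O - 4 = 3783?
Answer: 1702685/1348172 ≈ 1.2630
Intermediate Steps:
O = 3787 (O = 4 + 3783 = 3787)
37928/n + I(198)/O = 37928/31328 + 198/3787 = 37928*(1/31328) + 198*(1/3787) = 431/356 + 198/3787 = 1702685/1348172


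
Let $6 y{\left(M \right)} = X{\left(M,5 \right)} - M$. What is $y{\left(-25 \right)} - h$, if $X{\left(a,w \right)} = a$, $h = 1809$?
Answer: $-1809$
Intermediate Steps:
$y{\left(M \right)} = 0$ ($y{\left(M \right)} = \frac{M - M}{6} = \frac{1}{6} \cdot 0 = 0$)
$y{\left(-25 \right)} - h = 0 - 1809 = -1809$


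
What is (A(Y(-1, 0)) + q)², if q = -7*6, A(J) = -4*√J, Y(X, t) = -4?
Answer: 1700 + 672*I ≈ 1700.0 + 672.0*I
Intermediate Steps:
q = -42
(A(Y(-1, 0)) + q)² = (-8*I - 42)² = (-42 - 8*I)²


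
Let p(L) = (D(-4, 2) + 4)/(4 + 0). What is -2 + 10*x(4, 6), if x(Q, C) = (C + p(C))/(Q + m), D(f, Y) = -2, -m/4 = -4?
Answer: 5/4 ≈ 1.2500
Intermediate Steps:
m = 16 (m = -4*(-4) = 16)
p(L) = 1/2 (p(L) = (-2 + 4)/(4 + 0) = 2/4 = 2*(1/4) = 1/2)
x(Q, C) = (1/2 + C)/(16 + Q) (x(Q, C) = (C + 1/2)/(Q + 16) = (1/2 + C)/(16 + Q))
-2 + 10*x(4, 6) = -2 + 10*((1/2 + 6)/(16 + 4)) = -2 + 10*((13/2)/20) = -2 + 10*((1/20)*(13/2)) = -2 + 10*(13/40) = -2 + 13/4 = 5/4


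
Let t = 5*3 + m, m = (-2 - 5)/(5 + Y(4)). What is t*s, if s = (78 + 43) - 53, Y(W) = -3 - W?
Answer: 1258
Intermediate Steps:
m = 7/2 (m = (-2 - 5)/(5 + (-3 - 1*4)) = -7/(5 + (-3 - 4)) = -7/(5 - 7) = -7/(-2) = -7*(-½) = 7/2 ≈ 3.5000)
t = 37/2 (t = 5*3 + 7/2 = 15 + 7/2 = 37/2 ≈ 18.500)
s = 68 (s = 121 - 53 = 68)
t*s = (37/2)*68 = 1258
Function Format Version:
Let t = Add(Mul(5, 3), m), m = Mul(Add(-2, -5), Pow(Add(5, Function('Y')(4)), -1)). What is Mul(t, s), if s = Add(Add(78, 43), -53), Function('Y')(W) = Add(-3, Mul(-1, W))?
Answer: 1258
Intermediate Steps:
m = Rational(7, 2) (m = Mul(Add(-2, -5), Pow(Add(5, Add(-3, Mul(-1, 4))), -1)) = Mul(-7, Pow(Add(5, Add(-3, -4)), -1)) = Mul(-7, Pow(Add(5, -7), -1)) = Mul(-7, Pow(-2, -1)) = Mul(-7, Rational(-1, 2)) = Rational(7, 2) ≈ 3.5000)
t = Rational(37, 2) (t = Add(Mul(5, 3), Rational(7, 2)) = Add(15, Rational(7, 2)) = Rational(37, 2) ≈ 18.500)
s = 68 (s = Add(121, -53) = 68)
Mul(t, s) = Mul(Rational(37, 2), 68) = 1258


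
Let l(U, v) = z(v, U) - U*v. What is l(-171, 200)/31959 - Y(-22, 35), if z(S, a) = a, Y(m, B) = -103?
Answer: 369534/3551 ≈ 104.06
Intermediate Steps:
l(U, v) = U - U*v
l(-171, 200)/31959 - Y(-22, 35) = -171*(1 - 1*200)/31959 - 1*(-103) = -171*(1 - 200)*(1/31959) + 103 = -171*(-199)*(1/31959) + 103 = 34029*(1/31959) + 103 = 3781/3551 + 103 = 369534/3551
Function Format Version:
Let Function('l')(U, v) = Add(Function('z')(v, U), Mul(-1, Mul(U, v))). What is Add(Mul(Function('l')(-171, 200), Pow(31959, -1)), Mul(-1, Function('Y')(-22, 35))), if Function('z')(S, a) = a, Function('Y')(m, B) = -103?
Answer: Rational(369534, 3551) ≈ 104.06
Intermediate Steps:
Function('l')(U, v) = Add(U, Mul(-1, U, v)) (Function('l')(U, v) = Add(U, Mul(-1, Mul(U, v))) = Add(U, Mul(-1, U, v)))
Add(Mul(Function('l')(-171, 200), Pow(31959, -1)), Mul(-1, Function('Y')(-22, 35))) = Add(Mul(Mul(-171, Add(1, Mul(-1, 200))), Pow(31959, -1)), Mul(-1, -103)) = Add(Mul(Mul(-171, Add(1, -200)), Rational(1, 31959)), 103) = Add(Mul(Mul(-171, -199), Rational(1, 31959)), 103) = Add(Mul(34029, Rational(1, 31959)), 103) = Add(Rational(3781, 3551), 103) = Rational(369534, 3551)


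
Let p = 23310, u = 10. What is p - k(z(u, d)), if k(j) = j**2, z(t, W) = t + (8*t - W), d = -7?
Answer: 13901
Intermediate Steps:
z(t, W) = -W + 9*t (z(t, W) = t + (-W + 8*t) = -W + 9*t)
p - k(z(u, d)) = 23310 - (-1*(-7) + 9*10)**2 = 23310 - (7 + 90)**2 = 23310 - 1*97**2 = 23310 - 1*9409 = 23310 - 9409 = 13901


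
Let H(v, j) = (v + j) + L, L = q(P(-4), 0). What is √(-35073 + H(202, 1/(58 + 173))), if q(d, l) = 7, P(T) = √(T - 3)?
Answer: I*√1860377673/231 ≈ 186.72*I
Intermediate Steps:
P(T) = √(-3 + T)
L = 7
H(v, j) = 7 + j + v (H(v, j) = (v + j) + 7 = (j + v) + 7 = 7 + j + v)
√(-35073 + H(202, 1/(58 + 173))) = √(-35073 + (7 + 1/(58 + 173) + 202)) = √(-35073 + (7 + 1/231 + 202)) = √(-35073 + 48280/231) = √(-8053583/231) = I*√1860377673/231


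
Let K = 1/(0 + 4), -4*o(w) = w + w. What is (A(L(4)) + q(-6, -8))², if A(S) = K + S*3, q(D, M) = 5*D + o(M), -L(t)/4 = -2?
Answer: 49/16 ≈ 3.0625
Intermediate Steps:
L(t) = 8 (L(t) = -4*(-2) = 8)
o(w) = -w/2 (o(w) = -(w + w)/4 = -w/2)
K = ¼ (K = 1/4 = ¼ ≈ 0.25000)
q(D, M) = 5*D - M/2
A(S) = ¼ + 3*S (A(S) = ¼ + S*3 = ¼ + 3*S)
(A(L(4)) + q(-6, -8))² = ((¼ + 3*8) + (5*(-6) - ½*(-8)))² = ((¼ + 24) + (-30 + 4))² = (97/4 - 26)² = (-7/4)² = 49/16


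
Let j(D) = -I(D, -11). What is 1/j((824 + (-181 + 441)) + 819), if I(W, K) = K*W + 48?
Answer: 1/20885 ≈ 4.7881e-5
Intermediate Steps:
I(W, K) = 48 + K*W
j(D) = -48 + 11*D (j(D) = -(48 - 11*D) = -48 + 11*D)
1/j((824 + (-181 + 441)) + 819) = 1/(-48 + 11*((824 + (-181 + 441)) + 819)) = 1/(-48 + 11*((824 + 260) + 819)) = 1/(-48 + 11*(1084 + 819)) = 1/(-48 + 11*1903) = 1/(-48 + 20933) = 1/20885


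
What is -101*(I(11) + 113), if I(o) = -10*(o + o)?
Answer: 10807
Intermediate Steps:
I(o) = -20*o
-101*(I(11) + 113) = -101*(-20*11 + 113) = -101*(-220 + 113) = -101*(-107) = 10807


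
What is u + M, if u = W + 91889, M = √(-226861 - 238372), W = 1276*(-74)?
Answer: -2535 + I*√465233 ≈ -2535.0 + 682.08*I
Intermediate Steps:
W = -94424
M = I*√465233 (M = √(-465233) = I*√465233 ≈ 682.08*I)
u = -2535 (u = -94424 + 91889 = -2535)
u + M = -2535 + I*√465233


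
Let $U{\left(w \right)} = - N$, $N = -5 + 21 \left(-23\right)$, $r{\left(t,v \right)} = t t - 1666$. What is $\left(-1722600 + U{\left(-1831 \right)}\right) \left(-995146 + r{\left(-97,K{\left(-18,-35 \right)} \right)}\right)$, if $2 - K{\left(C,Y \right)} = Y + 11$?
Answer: $1700418555136$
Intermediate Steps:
$K{\left(C,Y \right)} = -9 - Y$ ($K{\left(C,Y \right)} = 2 - \left(Y + 11\right) = 2 - \left(11 + Y\right) = -9 - Y$)
$r{\left(t,v \right)} = -1666 + t^{2}$ ($r{\left(t,v \right)} = t^{2} - 1666 = -1666 + t^{2}$)
$N = -488$ ($N = -5 - 483 = -488$)
$U{\left(w \right)} = 488$ ($U{\left(w \right)} = \left(-1\right) \left(-488\right) = 488$)
$\left(-1722600 + U{\left(-1831 \right)}\right) \left(-995146 + r{\left(-97,K{\left(-18,-35 \right)} \right)}\right) = \left(-1722600 + 488\right) \left(-995146 - \left(1666 - \left(-97\right)^{2}\right)\right) = - 1722112 \left(-995146 + \left(-1666 + 9409\right)\right) = - 1722112 \left(-995146 + 7743\right) = \left(-1722112\right) \left(-987403\right) = 1700418555136$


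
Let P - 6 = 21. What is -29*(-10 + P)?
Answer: -493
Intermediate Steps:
P = 27 (P = 6 + 21 = 27)
-29*(-10 + P) = -29*(-10 + 27) = -29*17 = -493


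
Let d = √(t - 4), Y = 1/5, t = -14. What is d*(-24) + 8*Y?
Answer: 8/5 - 72*I*√2 ≈ 1.6 - 101.82*I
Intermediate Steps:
Y = ⅕ ≈ 0.20000
d = 3*I*√2 (d = √(-14 - 4) = √(-18) = 3*I*√2 ≈ 4.2426*I)
d*(-24) + 8*Y = (3*I*√2)*(-24) + 8*(⅕) = -72*I*√2 + 8/5 = 8/5 - 72*I*√2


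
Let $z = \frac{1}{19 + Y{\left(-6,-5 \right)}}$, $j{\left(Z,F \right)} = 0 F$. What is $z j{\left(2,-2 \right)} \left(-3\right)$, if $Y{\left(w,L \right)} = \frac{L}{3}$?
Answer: $0$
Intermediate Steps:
$Y{\left(w,L \right)} = \frac{L}{3}$ ($Y{\left(w,L \right)} = L \frac{1}{3} = \frac{L}{3}$)
$j{\left(Z,F \right)} = 0$
$z = \frac{3}{52}$ ($z = \frac{1}{19 + \frac{1}{3} \left(-5\right)} = \frac{1}{19 - \frac{5}{3}} = \frac{1}{\frac{52}{3}} = \frac{3}{52} \approx 0.057692$)
$z j{\left(2,-2 \right)} \left(-3\right) = \frac{3}{52} \cdot 0 \left(-3\right) = 0 \left(-3\right) = 0$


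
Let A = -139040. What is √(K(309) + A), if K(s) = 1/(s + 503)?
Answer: I*√22918797237/406 ≈ 372.88*I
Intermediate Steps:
K(s) = 1/(503 + s)
√(K(309) + A) = √(1/(503 + 309) - 139040) = √(1/812 - 139040) = √(-112900479/812) = I*√22918797237/406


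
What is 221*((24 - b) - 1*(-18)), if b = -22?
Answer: 14144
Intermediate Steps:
221*((24 - b) - 1*(-18)) = 221*((24 - 1*(-22)) - 1*(-18)) = 221*((24 + 22) + 18) = 221*(46 + 18) = 221*64 = 14144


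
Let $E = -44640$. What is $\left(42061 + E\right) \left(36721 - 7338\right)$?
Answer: $-75778757$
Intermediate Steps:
$\left(42061 + E\right) \left(36721 - 7338\right) = \left(42061 - 44640\right) \left(36721 - 7338\right) = \left(-2579\right) 29383 = -75778757$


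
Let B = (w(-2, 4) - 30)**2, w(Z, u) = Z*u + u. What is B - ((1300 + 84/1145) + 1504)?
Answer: -1887044/1145 ≈ -1648.1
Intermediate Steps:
w(Z, u) = u + Z*u
B = 1156 (B = (4*(1 - 2) - 30)**2 = (4*(-1) - 30)**2 = (-4 - 30)**2 = (-34)**2 = 1156)
B - ((1300 + 84/1145) + 1504) = 1156 - ((1300 + 84/1145) + 1504) = 1156 - (1488584/1145 + 1504) = 1156 - 1*3210664/1145 = 1156 - 3210664/1145 = -1887044/1145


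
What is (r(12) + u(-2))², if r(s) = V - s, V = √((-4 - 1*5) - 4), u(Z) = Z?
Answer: (14 - I*√13)² ≈ 183.0 - 100.96*I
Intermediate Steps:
V = I*√13 (V = √((-4 - 5) - 4) = √(-9 - 4) = √(-13) = I*√13 ≈ 3.6056*I)
r(s) = -s + I*√13 (r(s) = I*√13 - s = -s + I*√13)
(r(12) + u(-2))² = ((-1*12 + I*√13) - 2)² = ((-12 + I*√13) - 2)² = (-14 + I*√13)²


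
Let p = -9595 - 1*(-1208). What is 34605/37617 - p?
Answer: 105176128/12539 ≈ 8387.9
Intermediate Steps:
p = -8387 (p = -9595 + 1208 = -8387)
34605/37617 - p = 34605/37617 - 1*(-8387) = 34605*(1/37617) + 8387 = 11535/12539 + 8387 = 105176128/12539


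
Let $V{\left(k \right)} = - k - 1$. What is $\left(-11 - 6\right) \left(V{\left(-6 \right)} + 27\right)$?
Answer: $-544$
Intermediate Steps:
$V{\left(k \right)} = -1 - k$ ($V{\left(k \right)} = - k - 1 = -1 - k$)
$\left(-11 - 6\right) \left(V{\left(-6 \right)} + 27\right) = \left(-11 - 6\right) \left(\left(-1 - -6\right) + 27\right) = - 17 \left(\left(-1 + 6\right) + 27\right) = - 17 \left(5 + 27\right) = \left(-17\right) 32 = -544$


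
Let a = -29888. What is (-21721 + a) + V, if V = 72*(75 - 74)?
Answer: -51537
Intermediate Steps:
V = 72 (V = 72*1 = 72)
(-21721 + a) + V = (-21721 - 29888) + 72 = -51609 + 72 = -51537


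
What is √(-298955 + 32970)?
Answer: I*√265985 ≈ 515.74*I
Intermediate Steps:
√(-298955 + 32970) = √(-265985) = I*√265985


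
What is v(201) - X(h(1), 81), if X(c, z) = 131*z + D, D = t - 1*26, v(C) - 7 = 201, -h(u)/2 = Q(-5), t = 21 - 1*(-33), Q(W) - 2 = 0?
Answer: -10431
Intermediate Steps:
Q(W) = 2 (Q(W) = 2 + 0 = 2)
t = 54 (t = 21 + 33 = 54)
h(u) = -4 (h(u) = -2*2 = -4)
v(C) = 208 (v(C) = 7 + 201 = 208)
D = 28 (D = 54 - 1*26 = 54 - 26 = 28)
X(c, z) = 28 + 131*z (X(c, z) = 131*z + 28 = 28 + 131*z)
v(201) - X(h(1), 81) = 208 - (28 + 131*81) = 208 - (28 + 10611) = 208 - 1*10639 = 208 - 10639 = -10431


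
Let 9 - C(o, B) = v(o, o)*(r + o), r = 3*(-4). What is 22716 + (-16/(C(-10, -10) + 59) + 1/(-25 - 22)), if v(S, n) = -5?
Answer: 22421047/987 ≈ 22716.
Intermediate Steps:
r = -12
C(o, B) = -51 + 5*o (C(o, B) = 9 - (-5)*(-12 + o) = 9 - (60 - 5*o) = 9 + (-60 + 5*o) = -51 + 5*o)
22716 + (-16/(C(-10, -10) + 59) + 1/(-25 - 22)) = 22716 + (-16/((-51 + 5*(-10)) + 59) + 1/(-25 - 22)) = 22716 + (-16/((-51 - 50) + 59) + 1/(-47)) = 22716 + (-16/(-101 + 59) - 1/47) = 22716 + (-16/(-42) - 1/47) = 22716 + (-1/42*(-16) - 1/47) = 22716 + (8/21 - 1/47) = 22716 + 355/987 = 22421047/987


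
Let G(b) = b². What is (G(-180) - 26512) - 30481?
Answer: -24593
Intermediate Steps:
(G(-180) - 26512) - 30481 = ((-180)² - 26512) - 30481 = (32400 - 26512) - 30481 = 5888 - 30481 = -24593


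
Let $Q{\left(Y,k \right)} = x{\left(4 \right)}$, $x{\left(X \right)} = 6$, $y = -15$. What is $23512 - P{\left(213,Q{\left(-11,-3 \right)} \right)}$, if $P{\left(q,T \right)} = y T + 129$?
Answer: $23473$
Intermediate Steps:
$Q{\left(Y,k \right)} = 6$
$P{\left(q,T \right)} = 129 - 15 T$ ($P{\left(q,T \right)} = - 15 T + 129 = 129 - 15 T$)
$23512 - P{\left(213,Q{\left(-11,-3 \right)} \right)} = 23512 - \left(129 - 90\right) = 23512 - 39 = 23473$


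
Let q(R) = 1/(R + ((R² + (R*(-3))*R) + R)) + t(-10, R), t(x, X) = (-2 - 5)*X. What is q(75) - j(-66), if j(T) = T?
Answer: -5094901/11100 ≈ -459.00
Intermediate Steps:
t(x, X) = -7*X
q(R) = 1/(-2*R² + 2*R) - 7*R (q(R) = 1/(R + ((R² + (R*(-3))*R) + R)) - 7*R = 1/(R + ((R² + (-3*R)*R) + R)) - 7*R = 1/(R + ((R² - 3*R²) + R)) - 7*R = 1/(R + (-2*R² + R)) - 7*R = 1/(R + (R - 2*R²)) - 7*R = 1/(-2*R² + 2*R) - 7*R)
q(75) - j(-66) = (½)*(-1 - 14*75³ + 14*75²)/(75*(-1 + 75)) - 1*(-66) = (½)*(1/75)*(-1 - 14*421875 + 14*5625)/74 + 66 = (½)*(1/75)*(1/74)*(-1 - 5906250 + 78750) + 66 = (½)*(1/75)*(1/74)*(-5827501) + 66 = -5827501/11100 + 66 = -5094901/11100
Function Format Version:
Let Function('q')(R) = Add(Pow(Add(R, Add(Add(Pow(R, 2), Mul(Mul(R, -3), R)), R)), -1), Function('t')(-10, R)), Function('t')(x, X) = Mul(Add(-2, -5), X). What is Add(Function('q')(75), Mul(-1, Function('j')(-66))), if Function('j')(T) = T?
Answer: Rational(-5094901, 11100) ≈ -459.00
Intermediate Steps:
Function('t')(x, X) = Mul(-7, X)
Function('q')(R) = Add(Pow(Add(Mul(-2, Pow(R, 2)), Mul(2, R)), -1), Mul(-7, R)) (Function('q')(R) = Add(Pow(Add(R, Add(Add(Pow(R, 2), Mul(Mul(R, -3), R)), R)), -1), Mul(-7, R)) = Add(Pow(Add(R, Add(Add(Pow(R, 2), Mul(Mul(-3, R), R)), R)), -1), Mul(-7, R)) = Add(Pow(Add(R, Add(Add(Pow(R, 2), Mul(-3, Pow(R, 2))), R)), -1), Mul(-7, R)) = Add(Pow(Add(R, Add(Mul(-2, Pow(R, 2)), R)), -1), Mul(-7, R)) = Add(Pow(Add(R, Add(R, Mul(-2, Pow(R, 2)))), -1), Mul(-7, R)) = Add(Pow(Add(Mul(-2, Pow(R, 2)), Mul(2, R)), -1), Mul(-7, R)))
Add(Function('q')(75), Mul(-1, Function('j')(-66))) = Add(Mul(Rational(1, 2), Pow(75, -1), Pow(Add(-1, 75), -1), Add(-1, Mul(-14, Pow(75, 3)), Mul(14, Pow(75, 2)))), Mul(-1, -66)) = Add(Mul(Rational(1, 2), Rational(1, 75), Pow(74, -1), Add(-1, Mul(-14, 421875), Mul(14, 5625))), 66) = Add(Mul(Rational(1, 2), Rational(1, 75), Rational(1, 74), Add(-1, -5906250, 78750)), 66) = Add(Mul(Rational(1, 2), Rational(1, 75), Rational(1, 74), -5827501), 66) = Add(Rational(-5827501, 11100), 66) = Rational(-5094901, 11100)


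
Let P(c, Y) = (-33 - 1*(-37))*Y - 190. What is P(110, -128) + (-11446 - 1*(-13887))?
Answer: 1739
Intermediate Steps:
P(c, Y) = -190 + 4*Y (P(c, Y) = (-33 + 37)*Y - 190 = 4*Y - 190 = -190 + 4*Y)
P(110, -128) + (-11446 - 1*(-13887)) = (-190 + 4*(-128)) + (-11446 - 1*(-13887)) = (-190 - 512) + (-11446 + 13887) = -702 + 2441 = 1739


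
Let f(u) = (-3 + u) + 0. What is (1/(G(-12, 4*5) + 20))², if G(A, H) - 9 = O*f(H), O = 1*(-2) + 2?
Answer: 1/841 ≈ 0.0011891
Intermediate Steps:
f(u) = -3 + u
O = 0 (O = -2 + 2 = 0)
G(A, H) = 9 (G(A, H) = 9 + 0*(-3 + H) = 9 + 0 = 9)
(1/(G(-12, 4*5) + 20))² = (1/(9 + 20))² = (1/29)² = 1/841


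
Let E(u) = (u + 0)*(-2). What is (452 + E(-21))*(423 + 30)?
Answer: 223782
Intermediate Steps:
E(u) = -2*u (E(u) = u*(-2) = -2*u)
(452 + E(-21))*(423 + 30) = (452 - 2*(-21))*(423 + 30) = (452 + 42)*453 = 494*453 = 223782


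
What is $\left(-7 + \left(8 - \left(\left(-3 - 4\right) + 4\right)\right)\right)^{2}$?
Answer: $16$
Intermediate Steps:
$\left(-7 + \left(8 - \left(\left(-3 - 4\right) + 4\right)\right)\right)^{2} = \left(-7 + \left(8 - \left(-7 + 4\right)\right)\right)^{2} = \left(-7 + \left(8 - -3\right)\right)^{2} = \left(-7 + \left(8 + 3\right)\right)^{2} = \left(-7 + 11\right)^{2} = 4^{2} = 16$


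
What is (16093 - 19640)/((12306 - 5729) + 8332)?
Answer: -3547/14909 ≈ -0.23791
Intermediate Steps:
(16093 - 19640)/((12306 - 5729) + 8332) = -3547/(6577 + 8332) = -3547/14909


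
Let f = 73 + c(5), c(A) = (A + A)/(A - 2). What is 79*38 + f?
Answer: 9235/3 ≈ 3078.3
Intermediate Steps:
c(A) = 2*A/(-2 + A) (c(A) = (2*A)/(-2 + A) = 2*A/(-2 + A))
f = 229/3 (f = 73 + 2*5/(-2 + 5) = 73 + 2*5/3 = 73 + 2*5*(⅓) = 73 + 10/3 = 229/3 ≈ 76.333)
79*38 + f = 79*38 + 229/3 = 3002 + 229/3 = 9235/3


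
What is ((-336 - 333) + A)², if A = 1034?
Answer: 133225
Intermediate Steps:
((-336 - 333) + A)² = ((-336 - 333) + 1034)² = (-669 + 1034)² = 365² = 133225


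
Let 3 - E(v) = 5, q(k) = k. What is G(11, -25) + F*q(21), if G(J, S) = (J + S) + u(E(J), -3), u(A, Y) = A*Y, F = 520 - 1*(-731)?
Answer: 26263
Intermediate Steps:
E(v) = -2 (E(v) = 3 - 1*5 = 3 - 5 = -2)
F = 1251 (F = 520 + 731 = 1251)
G(J, S) = 6 + J + S (G(J, S) = (J + S) - 2*(-3) = (J + S) + 6 = 6 + J + S)
G(11, -25) + F*q(21) = (6 + 11 - 25) + 1251*21 = -8 + 26271 = 26263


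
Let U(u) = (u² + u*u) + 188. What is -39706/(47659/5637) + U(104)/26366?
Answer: -2950134984436/628288597 ≈ -4695.5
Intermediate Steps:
U(u) = 188 + 2*u² (U(u) = (u² + u²) + 188 = 2*u² + 188 = 188 + 2*u²)
-39706/(47659/5637) + U(104)/26366 = -39706/(47659/5637) + (188 + 2*104²)/26366 = -39706/(47659*(1/5637)) + (188 + 2*10816)*(1/26366) = -39706/47659/5637 + (188 + 21632)*(1/26366) = -39706*5637/47659 + 21820*(1/26366) = -223822722/47659 + 10910/13183 = -2950134984436/628288597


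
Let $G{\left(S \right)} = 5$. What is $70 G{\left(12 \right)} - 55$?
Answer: $295$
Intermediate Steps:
$70 G{\left(12 \right)} - 55 = 70 \cdot 5 - 55 = 350 - 55 = 295$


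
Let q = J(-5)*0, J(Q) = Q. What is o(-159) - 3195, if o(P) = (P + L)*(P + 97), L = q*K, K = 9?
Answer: 6663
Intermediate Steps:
q = 0 (q = -5*0 = 0)
L = 0 (L = 0*9 = 0)
o(P) = P*(97 + P) (o(P) = (P + 0)*(P + 97) = P*(97 + P))
o(-159) - 3195 = -159*(97 - 159) - 3195 = -159*(-62) - 3195 = 9858 - 3195 = 6663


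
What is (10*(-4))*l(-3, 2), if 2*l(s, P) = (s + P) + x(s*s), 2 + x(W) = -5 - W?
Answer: 340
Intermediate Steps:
x(W) = -7 - W (x(W) = -2 + (-5 - W) = -7 - W)
l(s, P) = -7/2 + P/2 + s/2 - s**2/2 (l(s, P) = ((s + P) + (-7 - s*s))/2 = ((P + s) + (-7 - s**2))/2 = (-7 + P + s - s**2)/2 = -7/2 + P/2 + s/2 - s**2/2)
(10*(-4))*l(-3, 2) = (10*(-4))*(-7/2 + (1/2)*2 + (1/2)*(-3) - 1/2*(-3)**2) = -40*(-7/2 + 1 - 3/2 - 1/2*9) = -40*(-7/2 + 1 - 3/2 - 9/2) = -40*(-17/2) = 340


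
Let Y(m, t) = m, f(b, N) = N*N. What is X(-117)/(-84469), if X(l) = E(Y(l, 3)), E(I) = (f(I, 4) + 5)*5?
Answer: -15/12067 ≈ -0.0012431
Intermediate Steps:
f(b, N) = N**2
E(I) = 105 (E(I) = (4**2 + 5)*5 = (16 + 5)*5 = 21*5 = 105)
X(l) = 105
X(-117)/(-84469) = 105/(-84469) = 105*(-1/84469) = -15/12067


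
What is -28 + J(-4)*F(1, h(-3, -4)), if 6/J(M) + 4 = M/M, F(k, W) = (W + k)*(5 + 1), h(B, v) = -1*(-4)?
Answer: -88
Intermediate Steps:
h(B, v) = 4
F(k, W) = 6*W + 6*k (F(k, W) = (W + k)*6 = 6*W + 6*k)
J(M) = -2 (J(M) = 6/(-4 + M/M) = 6/(-4 + 1) = 6/(-3) = 6*(-⅓) = -2)
-28 + J(-4)*F(1, h(-3, -4)) = -28 - 2*(6*4 + 6*1) = -28 - 2*(24 + 6) = -28 - 2*30 = -28 - 60 = -88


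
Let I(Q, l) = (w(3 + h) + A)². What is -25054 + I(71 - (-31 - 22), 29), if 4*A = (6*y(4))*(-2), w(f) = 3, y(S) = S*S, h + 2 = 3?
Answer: -23029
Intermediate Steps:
h = 1 (h = -2 + 3 = 1)
y(S) = S²
A = -48 (A = ((6*4²)*(-2))/4 = ((6*16)*(-2))/4 = (96*(-2))/4 = (¼)*(-192) = -48)
I(Q, l) = 2025 (I(Q, l) = (3 - 48)² = (-45)² = 2025)
-25054 + I(71 - (-31 - 22), 29) = -25054 + 2025 = -23029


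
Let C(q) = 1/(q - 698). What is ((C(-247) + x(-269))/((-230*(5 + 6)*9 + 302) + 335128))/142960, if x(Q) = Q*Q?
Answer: 8547643/5279936319000 ≈ 1.6189e-6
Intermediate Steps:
x(Q) = Q²
C(q) = 1/(-698 + q)
((C(-247) + x(-269))/((-230*(5 + 6)*9 + 302) + 335128))/142960 = ((1/(-698 - 247) + (-269)²)/((-230*(5 + 6)*9 + 302) + 335128))/142960 = ((1/(-945) + 72361)/((-2530*9 + 302) + 335128))*(1/142960) = ((-1/945 + 72361)/((-230*99 + 302) + 335128))*(1/142960) = (68381144/(945*((-22770 + 302) + 335128)))*(1/142960) = (68381144/(945*(-22468 + 335128)))*(1/142960) = ((68381144/945)/312660)*(1/142960) = ((68381144/945)*(1/312660))*(1/142960) = (17095286/73865925)*(1/142960) = 8547643/5279936319000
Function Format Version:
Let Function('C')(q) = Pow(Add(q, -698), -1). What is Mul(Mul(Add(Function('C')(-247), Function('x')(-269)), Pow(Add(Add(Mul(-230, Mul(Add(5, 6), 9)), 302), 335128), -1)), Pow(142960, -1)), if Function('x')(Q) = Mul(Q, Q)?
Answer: Rational(8547643, 5279936319000) ≈ 1.6189e-6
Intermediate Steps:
Function('x')(Q) = Pow(Q, 2)
Function('C')(q) = Pow(Add(-698, q), -1)
Mul(Mul(Add(Function('C')(-247), Function('x')(-269)), Pow(Add(Add(Mul(-230, Mul(Add(5, 6), 9)), 302), 335128), -1)), Pow(142960, -1)) = Mul(Mul(Add(Pow(Add(-698, -247), -1), Pow(-269, 2)), Pow(Add(Add(Mul(-230, Mul(Add(5, 6), 9)), 302), 335128), -1)), Pow(142960, -1)) = Mul(Mul(Add(Pow(-945, -1), 72361), Pow(Add(Add(Mul(-230, Mul(11, 9)), 302), 335128), -1)), Rational(1, 142960)) = Mul(Mul(Add(Rational(-1, 945), 72361), Pow(Add(Add(Mul(-230, 99), 302), 335128), -1)), Rational(1, 142960)) = Mul(Mul(Rational(68381144, 945), Pow(Add(Add(-22770, 302), 335128), -1)), Rational(1, 142960)) = Mul(Mul(Rational(68381144, 945), Pow(Add(-22468, 335128), -1)), Rational(1, 142960)) = Mul(Mul(Rational(68381144, 945), Pow(312660, -1)), Rational(1, 142960)) = Mul(Mul(Rational(68381144, 945), Rational(1, 312660)), Rational(1, 142960)) = Mul(Rational(17095286, 73865925), Rational(1, 142960)) = Rational(8547643, 5279936319000)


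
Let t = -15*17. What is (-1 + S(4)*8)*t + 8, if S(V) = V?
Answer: -7897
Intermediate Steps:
t = -255
(-1 + S(4)*8)*t + 8 = (-1 + 4*8)*(-255) + 8 = (-1 + 32)*(-255) + 8 = 31*(-255) + 8 = -7905 + 8 = -7897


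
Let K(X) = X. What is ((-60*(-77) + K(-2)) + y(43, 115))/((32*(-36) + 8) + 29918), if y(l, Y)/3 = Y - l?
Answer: 2417/14387 ≈ 0.16800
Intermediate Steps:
y(l, Y) = -3*l + 3*Y (y(l, Y) = 3*(Y - l) = -3*l + 3*Y)
((-60*(-77) + K(-2)) + y(43, 115))/((32*(-36) + 8) + 29918) = ((-60*(-77) - 2) + (-3*43 + 3*115))/((32*(-36) + 8) + 29918) = ((4620 - 2) + (-129 + 345))/((-1152 + 8) + 29918) = (4618 + 216)/(-1144 + 29918) = 4834/28774 = 4834*(1/28774) = 2417/14387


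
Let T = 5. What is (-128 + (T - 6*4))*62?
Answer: -9114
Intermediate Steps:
(-128 + (T - 6*4))*62 = (-128 + (5 - 6*4))*62 = (-128 + (5 - 24))*62 = (-128 - 19)*62 = -147*62 = -9114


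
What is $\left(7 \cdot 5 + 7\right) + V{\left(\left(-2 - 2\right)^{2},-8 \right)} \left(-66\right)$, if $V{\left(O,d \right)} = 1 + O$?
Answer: $-1080$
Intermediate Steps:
$\left(7 \cdot 5 + 7\right) + V{\left(\left(-2 - 2\right)^{2},-8 \right)} \left(-66\right) = \left(7 \cdot 5 + 7\right) + \left(1 + \left(-2 - 2\right)^{2}\right) \left(-66\right) = \left(35 + 7\right) + \left(1 + \left(-4\right)^{2}\right) \left(-66\right) = 42 + \left(1 + 16\right) \left(-66\right) = 42 + 17 \left(-66\right) = 42 - 1122 = -1080$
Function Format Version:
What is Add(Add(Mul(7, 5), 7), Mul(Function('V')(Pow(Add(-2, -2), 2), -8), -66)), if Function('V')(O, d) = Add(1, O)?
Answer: -1080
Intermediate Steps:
Add(Add(Mul(7, 5), 7), Mul(Function('V')(Pow(Add(-2, -2), 2), -8), -66)) = Add(Add(Mul(7, 5), 7), Mul(Add(1, Pow(Add(-2, -2), 2)), -66)) = Add(Add(35, 7), Mul(Add(1, Pow(-4, 2)), -66)) = Add(42, Mul(Add(1, 16), -66)) = Add(42, Mul(17, -66)) = Add(42, -1122) = -1080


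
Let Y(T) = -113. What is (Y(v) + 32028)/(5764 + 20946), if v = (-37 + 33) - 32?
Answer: 6383/5342 ≈ 1.1949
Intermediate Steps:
v = -36 (v = -4 - 32 = -36)
(Y(v) + 32028)/(5764 + 20946) = (-113 + 32028)/(5764 + 20946) = 31915/26710 = 31915*(1/26710) = 6383/5342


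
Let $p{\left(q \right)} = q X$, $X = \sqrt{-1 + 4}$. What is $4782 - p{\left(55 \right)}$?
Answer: $4782 - 55 \sqrt{3} \approx 4686.7$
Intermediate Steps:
$X = \sqrt{3} \approx 1.732$
$p{\left(q \right)} = q \sqrt{3}$
$4782 - p{\left(55 \right)} = 4782 - 55 \sqrt{3}$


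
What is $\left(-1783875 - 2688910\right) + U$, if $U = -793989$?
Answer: $-5266774$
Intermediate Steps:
$\left(-1783875 - 2688910\right) + U = \left(-1783875 - 2688910\right) - 793989 = -4472785 - 793989 = -5266774$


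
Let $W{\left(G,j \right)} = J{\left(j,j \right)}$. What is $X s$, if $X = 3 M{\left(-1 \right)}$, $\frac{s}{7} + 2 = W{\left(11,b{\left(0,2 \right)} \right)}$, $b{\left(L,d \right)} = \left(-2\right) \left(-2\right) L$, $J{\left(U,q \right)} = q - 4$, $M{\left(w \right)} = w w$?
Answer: $-126$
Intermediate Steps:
$M{\left(w \right)} = w^{2}$
$J{\left(U,q \right)} = -4 + q$
$b{\left(L,d \right)} = 4 L$
$W{\left(G,j \right)} = -4 + j$
$s = -42$ ($s = -14 + 7 \left(-4 + 4 \cdot 0\right) = -14 + 7 \left(-4 + 0\right) = -14 + 7 \left(-4\right) = -14 - 28 = -42$)
$X = 3$ ($X = 3 \left(-1\right)^{2} = 3 \cdot 1 = 3$)
$X s = 3 \left(-42\right) = -126$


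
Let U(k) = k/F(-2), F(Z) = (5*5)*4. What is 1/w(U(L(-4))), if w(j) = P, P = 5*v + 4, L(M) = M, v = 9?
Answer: 1/49 ≈ 0.020408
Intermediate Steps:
F(Z) = 100 (F(Z) = 25*4 = 100)
P = 49 (P = 5*9 + 4 = 45 + 4 = 49)
U(k) = k/100
w(j) = 49
1/w(U(L(-4))) = 1/49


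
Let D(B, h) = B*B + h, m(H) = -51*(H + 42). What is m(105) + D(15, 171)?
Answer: -7101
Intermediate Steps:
m(H) = -2142 - 51*H (m(H) = -51*(42 + H) = -2142 - 51*H)
D(B, h) = h + B² (D(B, h) = B² + h = h + B²)
m(105) + D(15, 171) = (-2142 - 51*105) + (171 + 15²) = (-2142 - 5355) + (171 + 225) = -7497 + 396 = -7101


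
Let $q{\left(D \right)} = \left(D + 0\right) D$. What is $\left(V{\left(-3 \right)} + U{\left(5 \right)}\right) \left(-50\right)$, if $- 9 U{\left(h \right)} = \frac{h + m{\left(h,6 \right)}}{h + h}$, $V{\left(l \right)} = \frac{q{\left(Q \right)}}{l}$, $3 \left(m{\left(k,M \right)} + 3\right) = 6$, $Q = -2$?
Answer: $\frac{620}{9} \approx 68.889$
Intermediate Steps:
$m{\left(k,M \right)} = -1$ ($m{\left(k,M \right)} = -3 + \frac{1}{3} \cdot 6 = -3 + 2 = -1$)
$q{\left(D \right)} = D^{2}$ ($q{\left(D \right)} = D D = D^{2}$)
$V{\left(l \right)} = \frac{4}{l}$ ($V{\left(l \right)} = \frac{\left(-2\right)^{2}}{l} = \frac{4}{l}$)
$U{\left(h \right)} = - \frac{-1 + h}{18 h}$ ($U{\left(h \right)} = - \frac{\left(h - 1\right) \frac{1}{h + h}}{9} = - \frac{\left(-1 + h\right) \frac{1}{2 h}}{9} = - \frac{\frac{1}{2} \frac{1}{h} \left(-1 + h\right)}{9} = - \frac{-1 + h}{18 h}$)
$\left(V{\left(-3 \right)} + U{\left(5 \right)}\right) \left(-50\right) = \left(\frac{4}{-3} + \frac{1 - 5}{18 \cdot 5}\right) \left(-50\right) = \left(4 \left(- \frac{1}{3}\right) + \frac{1}{18} \cdot \frac{1}{5} \left(1 - 5\right)\right) \left(-50\right) = \left(- \frac{4}{3} + \frac{1}{18} \cdot \frac{1}{5} \left(-4\right)\right) \left(-50\right) = \left(- \frac{4}{3} - \frac{2}{45}\right) \left(-50\right) = \left(- \frac{62}{45}\right) \left(-50\right) = \frac{620}{9}$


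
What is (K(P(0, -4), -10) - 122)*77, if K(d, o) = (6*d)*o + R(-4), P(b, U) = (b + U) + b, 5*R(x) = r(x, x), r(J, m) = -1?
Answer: 45353/5 ≈ 9070.6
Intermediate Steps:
R(x) = -⅕ (R(x) = (⅕)*(-1) = -⅕)
P(b, U) = U + 2*b (P(b, U) = (U + b) + b = U + 2*b)
K(d, o) = -⅕ + 6*d*o (K(d, o) = (6*d)*o - ⅕ = 6*d*o - ⅕ = -⅕ + 6*d*o)
(K(P(0, -4), -10) - 122)*77 = ((-⅕ + 6*(-4 + 2*0)*(-10)) - 122)*77 = ((-⅕ + 6*(-4 + 0)*(-10)) - 122)*77 = ((-⅕ + 6*(-4)*(-10)) - 122)*77 = ((-⅕ + 240) - 122)*77 = (1199/5 - 122)*77 = (589/5)*77 = 45353/5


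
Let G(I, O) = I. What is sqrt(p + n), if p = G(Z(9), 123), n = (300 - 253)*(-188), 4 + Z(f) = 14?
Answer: I*sqrt(8826) ≈ 93.947*I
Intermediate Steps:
Z(f) = 10 (Z(f) = -4 + 14 = 10)
n = -8836 (n = 47*(-188) = -8836)
p = 10
sqrt(p + n) = sqrt(10 - 8836) = sqrt(-8826) = I*sqrt(8826)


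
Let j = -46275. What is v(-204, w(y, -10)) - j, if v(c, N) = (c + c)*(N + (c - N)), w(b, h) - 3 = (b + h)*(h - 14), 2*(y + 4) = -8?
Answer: 129507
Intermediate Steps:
y = -8 (y = -4 + (½)*(-8) = -4 - 4 = -8)
w(b, h) = 3 + (-14 + h)*(b + h) (w(b, h) = 3 + (b + h)*(h - 14) = 3 + (b + h)*(-14 + h) = 3 + (-14 + h)*(b + h))
v(c, N) = 2*c² (v(c, N) = (2*c)*c = 2*c²)
v(-204, w(y, -10)) - j = 2*(-204)² - 1*(-46275) = 2*41616 + 46275 = 83232 + 46275 = 129507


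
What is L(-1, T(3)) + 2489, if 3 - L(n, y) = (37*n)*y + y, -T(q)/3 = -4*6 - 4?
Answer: 5516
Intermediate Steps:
T(q) = 84 (T(q) = -3*(-4*6 - 4) = -3*(-24 - 4) = -3*(-28) = 84)
L(n, y) = 3 - y - 37*n*y (L(n, y) = 3 - ((37*n)*y + y) = 3 - (37*n*y + y) = 3 - (y + 37*n*y) = 3 + (-y - 37*n*y) = 3 - y - 37*n*y)
L(-1, T(3)) + 2489 = (3 - 1*84 - 37*(-1)*84) + 2489 = (3 - 84 + 3108) + 2489 = 3027 + 2489 = 5516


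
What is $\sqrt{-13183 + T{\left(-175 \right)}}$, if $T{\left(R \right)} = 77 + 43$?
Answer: $i \sqrt{13063} \approx 114.29 i$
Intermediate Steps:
$T{\left(R \right)} = 120$
$\sqrt{-13183 + T{\left(-175 \right)}} = \sqrt{-13183 + 120} = \sqrt{-13063} = i \sqrt{13063}$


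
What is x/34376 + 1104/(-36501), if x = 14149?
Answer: 6934805/18184904 ≈ 0.38135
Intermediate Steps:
x/34376 + 1104/(-36501) = 14149/34376 + 1104/(-36501) = 14149*(1/34376) + 1104*(-1/36501) = 14149/34376 - 16/529 = 6934805/18184904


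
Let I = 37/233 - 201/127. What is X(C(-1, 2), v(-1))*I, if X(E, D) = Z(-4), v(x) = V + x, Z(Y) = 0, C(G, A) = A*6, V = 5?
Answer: 0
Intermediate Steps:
C(G, A) = 6*A
v(x) = 5 + x
X(E, D) = 0
I = -42134/29591 (I = 37*(1/233) - 201*1/127 = 37/233 - 201/127 = -42134/29591 ≈ -1.4239)
X(C(-1, 2), v(-1))*I = 0*(-42134/29591) = 0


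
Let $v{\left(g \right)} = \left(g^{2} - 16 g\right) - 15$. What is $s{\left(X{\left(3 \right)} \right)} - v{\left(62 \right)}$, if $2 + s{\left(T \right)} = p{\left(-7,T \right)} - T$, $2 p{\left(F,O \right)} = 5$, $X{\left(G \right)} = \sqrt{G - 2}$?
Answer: $- \frac{5675}{2} \approx -2837.5$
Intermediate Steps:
$X{\left(G \right)} = \sqrt{-2 + G}$
$v{\left(g \right)} = -15 + g^{2} - 16 g$
$p{\left(F,O \right)} = \frac{5}{2}$ ($p{\left(F,O \right)} = \frac{1}{2} \cdot 5 = \frac{5}{2}$)
$s{\left(T \right)} = \frac{1}{2} - T$ ($s{\left(T \right)} = -2 - \left(- \frac{5}{2} + T\right) = \frac{1}{2} - T$)
$s{\left(X{\left(3 \right)} \right)} - v{\left(62 \right)} = \left(\frac{1}{2} - \sqrt{-2 + 3}\right) - \left(-15 + 62^{2} - 992\right) = \left(\frac{1}{2} - \sqrt{1}\right) - \left(-15 + 3844 - 992\right) = \left(\frac{1}{2} - 1\right) - 2837 = - \frac{1}{2} - 2837 = - \frac{5675}{2}$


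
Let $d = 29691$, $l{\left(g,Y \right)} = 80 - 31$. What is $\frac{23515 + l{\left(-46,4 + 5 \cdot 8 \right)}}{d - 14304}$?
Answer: $\frac{23564}{15387} \approx 1.5314$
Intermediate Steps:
$l{\left(g,Y \right)} = 49$ ($l{\left(g,Y \right)} = 80 - 31 = 49$)
$\frac{23515 + l{\left(-46,4 + 5 \cdot 8 \right)}}{d - 14304} = \frac{23515 + 49}{29691 - 14304} = \frac{23564}{15387}$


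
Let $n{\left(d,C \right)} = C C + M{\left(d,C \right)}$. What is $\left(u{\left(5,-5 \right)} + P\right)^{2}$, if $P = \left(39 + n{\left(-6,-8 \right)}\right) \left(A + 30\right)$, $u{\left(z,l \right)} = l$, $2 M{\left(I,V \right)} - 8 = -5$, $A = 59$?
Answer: $\frac{345625281}{4} \approx 8.6406 \cdot 10^{7}$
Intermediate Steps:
$M{\left(I,V \right)} = \frac{3}{2}$ ($M{\left(I,V \right)} = 4 + \frac{1}{2} \left(-5\right) = 4 - \frac{5}{2} = \frac{3}{2}$)
$n{\left(d,C \right)} = \frac{3}{2} + C^{2}$ ($n{\left(d,C \right)} = C C + \frac{3}{2} = C^{2} + \frac{3}{2} = \frac{3}{2} + C^{2}$)
$P = \frac{18601}{2}$ ($P = \left(39 + \left(\frac{3}{2} + \left(-8\right)^{2}\right)\right) \left(59 + 30\right) = \left(39 + \left(\frac{3}{2} + 64\right)\right) 89 = \left(39 + \frac{131}{2}\right) 89 = \frac{209}{2} \cdot 89 = \frac{18601}{2} \approx 9300.5$)
$\left(u{\left(5,-5 \right)} + P\right)^{2} = \left(-5 + \frac{18601}{2}\right)^{2} = \left(\frac{18591}{2}\right)^{2} = \frac{345625281}{4}$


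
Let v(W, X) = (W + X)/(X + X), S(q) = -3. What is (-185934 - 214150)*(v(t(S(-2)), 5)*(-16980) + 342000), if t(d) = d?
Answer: -135470042736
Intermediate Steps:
v(W, X) = (W + X)/(2*X) (v(W, X) = (W + X)/((2*X)) = (W + X)*(1/(2*X)) = (W + X)/(2*X))
(-185934 - 214150)*(v(t(S(-2)), 5)*(-16980) + 342000) = (-185934 - 214150)*(((½)*(-3 + 5)/5)*(-16980) + 342000) = -400084*(((½)*(⅕)*2)*(-16980) + 342000) = -400084*((⅕)*(-16980) + 342000) = -400084*(-3396 + 342000) = -400084*338604 = -135470042736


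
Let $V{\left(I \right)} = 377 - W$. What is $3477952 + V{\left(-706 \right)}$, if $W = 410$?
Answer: $3477919$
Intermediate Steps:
$V{\left(I \right)} = -33$ ($V{\left(I \right)} = 377 - 410 = -33$)
$3477952 + V{\left(-706 \right)} = 3477952 - 33 = 3477919$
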